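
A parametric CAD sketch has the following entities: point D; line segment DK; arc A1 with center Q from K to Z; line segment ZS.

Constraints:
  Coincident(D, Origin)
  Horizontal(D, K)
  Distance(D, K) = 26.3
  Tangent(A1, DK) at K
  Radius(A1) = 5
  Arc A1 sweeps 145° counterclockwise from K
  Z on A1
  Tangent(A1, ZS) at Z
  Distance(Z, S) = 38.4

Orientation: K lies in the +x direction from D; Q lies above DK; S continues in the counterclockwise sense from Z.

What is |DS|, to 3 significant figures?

31.2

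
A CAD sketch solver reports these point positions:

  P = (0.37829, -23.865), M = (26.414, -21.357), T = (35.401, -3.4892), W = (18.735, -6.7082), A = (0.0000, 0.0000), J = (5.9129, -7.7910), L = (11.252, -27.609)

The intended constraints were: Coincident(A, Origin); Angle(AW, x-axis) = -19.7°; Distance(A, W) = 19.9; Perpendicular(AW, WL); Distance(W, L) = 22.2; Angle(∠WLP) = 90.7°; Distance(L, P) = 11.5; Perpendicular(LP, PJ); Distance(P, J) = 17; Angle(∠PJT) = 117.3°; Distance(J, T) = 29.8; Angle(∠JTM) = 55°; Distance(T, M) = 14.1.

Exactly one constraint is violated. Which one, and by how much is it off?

Distance(T, M) = 14.1 — off by 5.90.

A = (0.00, 0.00) ✓; AW at -19.70° ✓; |AW| = 19.90 ✓; ∠(AW, WL) = 90.00° ✓; |WL| = 22.20 ✓; ∠WLP = 90.70° ✓; |LP| = 11.50 ✓; ∠(LP, PJ) = 90.00° ✓; |PJ| = 17.00 ✓; ∠PJT = 117.3° ✓; |JT| = 29.80 ✓; ∠JTM = 55.00° ✓; |TM| = 20.00 ✗.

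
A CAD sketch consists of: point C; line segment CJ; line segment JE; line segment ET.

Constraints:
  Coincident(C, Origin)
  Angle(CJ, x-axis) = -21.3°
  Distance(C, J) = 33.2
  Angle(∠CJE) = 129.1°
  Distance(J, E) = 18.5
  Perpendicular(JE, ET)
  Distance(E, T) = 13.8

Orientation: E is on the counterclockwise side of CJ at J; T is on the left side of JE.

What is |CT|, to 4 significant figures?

41.21

∠CJE = 129.1°, so JE runs at -21.3° + (180° − 129.1°) = 29.60° from the x-axis; with |JE| = 18.5, E = J + 18.5·(cos 29.60°, sin 29.60°) = (47.02, -2.922). JE is perpendicular to ET; with |ET| = 13.8 on the left of JE, T = E + 13.8·(-0.4939, 0.8695) = (40.20, 9.077). Then |CT| = |T − C| = 41.21.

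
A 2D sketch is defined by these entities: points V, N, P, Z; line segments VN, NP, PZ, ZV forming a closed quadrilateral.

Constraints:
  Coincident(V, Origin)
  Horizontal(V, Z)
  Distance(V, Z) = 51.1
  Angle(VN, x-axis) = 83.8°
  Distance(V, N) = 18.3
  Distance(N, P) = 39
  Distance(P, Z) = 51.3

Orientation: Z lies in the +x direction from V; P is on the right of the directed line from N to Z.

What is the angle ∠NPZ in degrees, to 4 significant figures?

69.39°

Checks: |NP| = 39.00 ✓; |PZ| = 51.30 ✓.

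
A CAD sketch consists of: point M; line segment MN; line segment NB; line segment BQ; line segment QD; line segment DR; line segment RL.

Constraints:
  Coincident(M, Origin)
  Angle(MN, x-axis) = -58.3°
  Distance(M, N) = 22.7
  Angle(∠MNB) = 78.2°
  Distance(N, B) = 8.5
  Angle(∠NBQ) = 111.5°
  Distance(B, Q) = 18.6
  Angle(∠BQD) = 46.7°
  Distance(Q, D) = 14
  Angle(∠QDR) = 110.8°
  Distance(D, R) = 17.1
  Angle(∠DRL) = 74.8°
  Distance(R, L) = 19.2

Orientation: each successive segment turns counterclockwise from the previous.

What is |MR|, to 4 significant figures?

27.29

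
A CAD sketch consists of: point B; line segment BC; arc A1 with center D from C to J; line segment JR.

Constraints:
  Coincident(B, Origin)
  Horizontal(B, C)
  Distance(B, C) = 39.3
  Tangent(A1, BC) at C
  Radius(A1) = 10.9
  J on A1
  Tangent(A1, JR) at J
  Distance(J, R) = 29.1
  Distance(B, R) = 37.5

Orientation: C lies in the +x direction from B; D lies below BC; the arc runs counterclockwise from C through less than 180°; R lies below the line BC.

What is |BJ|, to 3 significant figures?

30.0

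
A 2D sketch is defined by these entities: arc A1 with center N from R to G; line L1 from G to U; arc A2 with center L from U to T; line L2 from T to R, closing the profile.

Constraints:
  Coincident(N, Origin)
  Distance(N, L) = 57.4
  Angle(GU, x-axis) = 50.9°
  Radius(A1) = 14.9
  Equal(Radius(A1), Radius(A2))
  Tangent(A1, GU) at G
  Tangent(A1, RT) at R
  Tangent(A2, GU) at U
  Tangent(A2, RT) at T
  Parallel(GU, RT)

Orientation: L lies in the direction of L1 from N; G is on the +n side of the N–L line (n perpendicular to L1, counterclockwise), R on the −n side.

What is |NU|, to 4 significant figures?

59.30

Tangency of A1 to both parallel lines with radius 14.9 puts G and R at N ± 14.9·n: G = (-11.56, 9.397), R = (11.56, -9.397). Equal radii place U and T the same way about L: U = L + 14.9·n = (24.64, 53.94), T = L − 14.9·n = (47.76, 35.15). Then |NU| = |U − N| = 59.30.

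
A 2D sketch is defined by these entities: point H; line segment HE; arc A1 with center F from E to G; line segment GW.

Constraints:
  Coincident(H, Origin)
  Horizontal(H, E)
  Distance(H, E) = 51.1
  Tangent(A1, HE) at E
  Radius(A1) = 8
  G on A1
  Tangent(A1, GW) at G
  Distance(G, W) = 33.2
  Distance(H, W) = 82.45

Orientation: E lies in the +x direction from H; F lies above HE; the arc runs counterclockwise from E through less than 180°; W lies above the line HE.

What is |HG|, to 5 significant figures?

57.808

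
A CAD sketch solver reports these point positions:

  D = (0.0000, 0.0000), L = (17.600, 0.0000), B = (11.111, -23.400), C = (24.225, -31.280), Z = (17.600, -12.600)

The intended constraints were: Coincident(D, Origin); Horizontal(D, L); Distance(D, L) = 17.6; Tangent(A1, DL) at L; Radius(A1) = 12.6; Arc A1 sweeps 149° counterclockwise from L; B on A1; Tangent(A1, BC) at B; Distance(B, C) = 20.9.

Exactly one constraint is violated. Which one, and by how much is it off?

Distance(B, C) = 20.9 — off by 5.60.

D = (0.00, 0.00) ✓; D.y = 0.00, L.y = 0.00 ✓; |DL| = 17.60 ✓; ∠(ZL, LD) = 90.00° ✓; |ZL| = 12.60 ✓; bearing(Z→B) − bearing(Z→L) = 149.0° ✓; |ZB| = 12.60 ✓; ∠(ZB, BC) = 90.00° ✓; |BC| = 15.30 ✗.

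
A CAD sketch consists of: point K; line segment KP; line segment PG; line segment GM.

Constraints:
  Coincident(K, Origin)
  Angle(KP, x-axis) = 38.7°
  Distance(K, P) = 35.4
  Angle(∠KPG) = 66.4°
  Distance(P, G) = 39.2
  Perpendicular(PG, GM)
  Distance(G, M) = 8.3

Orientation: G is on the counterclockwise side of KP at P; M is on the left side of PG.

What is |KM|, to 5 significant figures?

34.772

∠KPG = 66.4°, so PG runs at 38.7° + (180° − 66.4°) = 152.30° from the x-axis; with |PG| = 39.2, G = P + 39.2·(cos 152.30°, sin 152.30°) = (-7.0802, 40.355). The perpendicularity gives GM at right angles to PG; with |GM| = 8.3 on the left of PG, M = G + 8.3·(-0.46484, -0.88539) = (-10.938, 33.007). Then |KM| = |M − K| = 34.772.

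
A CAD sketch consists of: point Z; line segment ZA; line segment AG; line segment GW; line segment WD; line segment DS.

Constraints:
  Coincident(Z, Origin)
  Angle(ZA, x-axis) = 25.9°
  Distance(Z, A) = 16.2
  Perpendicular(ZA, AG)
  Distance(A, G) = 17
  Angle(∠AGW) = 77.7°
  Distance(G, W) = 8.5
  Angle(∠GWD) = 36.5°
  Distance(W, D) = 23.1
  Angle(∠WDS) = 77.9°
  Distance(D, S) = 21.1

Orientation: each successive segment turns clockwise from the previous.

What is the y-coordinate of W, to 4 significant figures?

-10.22

ZA is perpendicular to AG, so AG runs at -64.10°; with |AG| = 17.0, G = (22.00, -8.216). ∠AGW = 77.7° gives GW at -166.4° from the x-axis; with |GW| = 8.5, W = (13.74, -10.22). So W.y = -10.22.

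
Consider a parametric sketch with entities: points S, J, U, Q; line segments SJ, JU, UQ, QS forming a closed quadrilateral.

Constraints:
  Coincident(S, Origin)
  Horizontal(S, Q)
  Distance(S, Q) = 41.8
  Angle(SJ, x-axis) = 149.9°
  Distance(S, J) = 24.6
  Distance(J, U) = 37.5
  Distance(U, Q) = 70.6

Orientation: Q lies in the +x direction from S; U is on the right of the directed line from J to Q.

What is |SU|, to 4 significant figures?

34.83

S is at the origin; SQ is horizontal with |SQ| = 41.8 and Q in +x, so Q = (41.8, 0). SJ runs at 149.9° with |SJ| = 24.6, so J = (-21.28, 12.34). U is determined by |JU| = 37.5 and |UQ| = 70.6 together: it lies at the intersection of circle(J, 37.5) and circle(Q, 70.6). With |JQ| = 64.28, the foot of the radical line on JQ is 4.306 from J and the perpendicular offset is √(37.5² − 4.306²) = 37.25. Taking the right-of-JQ solution: U = (-24.21, -25.05).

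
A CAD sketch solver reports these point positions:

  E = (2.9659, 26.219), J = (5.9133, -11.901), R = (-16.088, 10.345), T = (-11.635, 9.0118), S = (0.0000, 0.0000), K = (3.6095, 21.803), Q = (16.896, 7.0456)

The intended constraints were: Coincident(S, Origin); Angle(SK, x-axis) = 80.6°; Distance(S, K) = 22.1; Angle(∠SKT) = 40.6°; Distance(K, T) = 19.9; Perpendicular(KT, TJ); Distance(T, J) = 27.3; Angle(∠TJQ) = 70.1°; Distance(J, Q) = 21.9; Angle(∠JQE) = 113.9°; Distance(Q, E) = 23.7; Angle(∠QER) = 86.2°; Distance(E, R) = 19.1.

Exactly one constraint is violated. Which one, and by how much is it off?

Distance(E, R) = 19.1 — off by 5.70.

S = (0.00, 0.00) ✓; SK at 80.60° ✓; |SK| = 22.10 ✓; ∠SKT = 40.60° ✓; |KT| = 19.90 ✓; ∠(KT, TJ) = 90.00° ✓; |TJ| = 27.30 ✓; ∠TJQ = 70.10° ✓; |JQ| = 21.90 ✓; ∠JQE = 113.9° ✓; |QE| = 23.70 ✓; ∠QER = 86.20° ✓; |ER| = 24.80 ✗.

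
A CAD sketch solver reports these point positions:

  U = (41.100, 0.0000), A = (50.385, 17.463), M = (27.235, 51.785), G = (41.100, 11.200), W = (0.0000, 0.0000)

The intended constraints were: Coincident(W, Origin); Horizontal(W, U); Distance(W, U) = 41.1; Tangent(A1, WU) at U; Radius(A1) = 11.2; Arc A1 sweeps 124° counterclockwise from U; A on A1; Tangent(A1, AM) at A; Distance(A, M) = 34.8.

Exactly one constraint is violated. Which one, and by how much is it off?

Distance(A, M) = 34.8 — off by 6.60.

W = (0.00, 0.00) ✓; W.y = 0.00, U.y = 0.00 ✓; |WU| = 41.10 ✓; ∠(GU, UW) = 90.00° ✓; |GU| = 11.20 ✓; bearing(G→A) − bearing(G→U) = 124.0° ✓; |GA| = 11.20 ✓; ∠(GA, AM) = 90.00° ✓; |AM| = 41.40 ✗.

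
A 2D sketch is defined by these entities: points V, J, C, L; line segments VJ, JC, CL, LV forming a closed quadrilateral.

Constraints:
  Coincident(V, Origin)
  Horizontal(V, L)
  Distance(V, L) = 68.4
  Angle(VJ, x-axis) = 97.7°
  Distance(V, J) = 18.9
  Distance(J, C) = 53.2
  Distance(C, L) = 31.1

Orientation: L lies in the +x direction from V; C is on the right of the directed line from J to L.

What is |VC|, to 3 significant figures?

42.2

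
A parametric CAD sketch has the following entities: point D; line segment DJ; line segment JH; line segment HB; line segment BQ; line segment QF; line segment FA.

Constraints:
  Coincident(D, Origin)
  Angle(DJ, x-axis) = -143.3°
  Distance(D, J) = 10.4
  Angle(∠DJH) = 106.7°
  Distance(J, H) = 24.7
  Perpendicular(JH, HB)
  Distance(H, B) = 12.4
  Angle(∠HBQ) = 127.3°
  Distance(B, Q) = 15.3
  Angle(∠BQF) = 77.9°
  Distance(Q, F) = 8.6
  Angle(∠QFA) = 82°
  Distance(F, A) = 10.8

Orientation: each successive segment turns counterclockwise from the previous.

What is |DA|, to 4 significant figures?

22.19

∠BQF = 77.9° gives QF at 174.8° from the x-axis; with |QF| = 8.6, F = (7.747, -9.797). ∠QFA = 82.0° gives FA at -87.20° from the x-axis; with |FA| = 10.8, A = (8.274, -20.58). Then |DA| = |A − D| = 22.19.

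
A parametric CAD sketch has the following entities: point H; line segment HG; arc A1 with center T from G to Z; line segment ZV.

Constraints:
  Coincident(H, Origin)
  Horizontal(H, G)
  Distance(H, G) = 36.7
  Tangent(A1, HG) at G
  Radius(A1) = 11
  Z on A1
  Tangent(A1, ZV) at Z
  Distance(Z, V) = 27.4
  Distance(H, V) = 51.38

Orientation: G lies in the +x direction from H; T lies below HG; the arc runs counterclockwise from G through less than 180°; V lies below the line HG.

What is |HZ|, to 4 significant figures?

29.25

Checks: |TZ| = 11.00 ✓; ∠(TZ, ZV) = 90.00° ✓; |ZV| = 27.40 ✓; |HV| = 51.38 ✓.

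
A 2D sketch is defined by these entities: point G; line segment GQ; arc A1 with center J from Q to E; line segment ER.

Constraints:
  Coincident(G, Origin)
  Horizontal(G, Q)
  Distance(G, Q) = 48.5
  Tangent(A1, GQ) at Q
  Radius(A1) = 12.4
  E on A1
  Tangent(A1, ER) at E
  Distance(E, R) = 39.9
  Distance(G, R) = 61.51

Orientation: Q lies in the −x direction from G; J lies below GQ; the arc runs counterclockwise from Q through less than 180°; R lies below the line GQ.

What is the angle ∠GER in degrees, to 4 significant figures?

70.95°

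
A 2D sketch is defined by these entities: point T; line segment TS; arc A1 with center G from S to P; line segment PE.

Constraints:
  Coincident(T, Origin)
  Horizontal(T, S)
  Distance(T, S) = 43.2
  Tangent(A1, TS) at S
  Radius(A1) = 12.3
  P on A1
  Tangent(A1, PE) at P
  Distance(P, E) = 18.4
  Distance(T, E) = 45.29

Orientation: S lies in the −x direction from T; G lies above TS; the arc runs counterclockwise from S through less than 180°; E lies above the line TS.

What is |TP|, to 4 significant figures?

33.67

Checks: |GP| = 12.30 ✓; ∠(GP, PE) = 90.00° ✓; |PE| = 18.40 ✓; |TE| = 45.29 ✓.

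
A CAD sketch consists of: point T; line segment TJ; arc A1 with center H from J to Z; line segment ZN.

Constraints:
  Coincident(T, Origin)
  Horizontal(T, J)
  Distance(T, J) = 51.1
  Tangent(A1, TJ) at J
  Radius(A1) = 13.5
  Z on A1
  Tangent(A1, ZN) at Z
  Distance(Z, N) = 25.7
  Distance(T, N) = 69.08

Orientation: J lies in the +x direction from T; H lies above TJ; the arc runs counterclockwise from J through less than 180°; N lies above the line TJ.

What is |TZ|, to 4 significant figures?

66.29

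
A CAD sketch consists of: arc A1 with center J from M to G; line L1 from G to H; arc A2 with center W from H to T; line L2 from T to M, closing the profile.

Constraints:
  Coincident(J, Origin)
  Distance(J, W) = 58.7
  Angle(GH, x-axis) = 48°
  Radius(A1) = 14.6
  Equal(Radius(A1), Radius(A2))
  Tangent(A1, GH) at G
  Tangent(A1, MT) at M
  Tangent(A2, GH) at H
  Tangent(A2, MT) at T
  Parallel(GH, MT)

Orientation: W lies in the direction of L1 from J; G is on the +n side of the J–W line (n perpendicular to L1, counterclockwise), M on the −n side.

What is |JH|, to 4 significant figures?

60.49

Tangency of A1 to both parallel lines with radius 14.6 puts G and M at J ± 14.6·n: G = (-10.85, 9.769), M = (10.85, -9.769). Equal radii place H and T the same way about W: H = W + 14.6·n = (28.43, 53.39), T = W − 14.6·n = (50.13, 33.85). Then |JH| = |H − J| = 60.49.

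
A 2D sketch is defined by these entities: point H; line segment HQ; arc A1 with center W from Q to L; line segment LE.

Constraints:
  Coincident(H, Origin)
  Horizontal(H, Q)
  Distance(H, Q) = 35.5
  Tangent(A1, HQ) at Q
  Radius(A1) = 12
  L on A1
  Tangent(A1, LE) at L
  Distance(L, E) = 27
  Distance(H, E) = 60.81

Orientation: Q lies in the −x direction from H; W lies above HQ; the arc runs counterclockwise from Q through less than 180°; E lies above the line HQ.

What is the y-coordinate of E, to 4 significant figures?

39.54

H is at the origin; H and Q share the same y with |HQ| = 35.5 and Q on the −x side, so Q = (-35.50, 0.000). Since A1 is tangent to HQ there, WQ ⟂ HQ, so W = Q + (0, 12) = (-35.50, 12.00). Since WL ⟂ LE (tangency), |WE| = √(12.0² + 27.0²) = 29.55 regardless of where L sits on A1. So E lies on both circle(H, 60.81) and circle(W, 29.55); the above-HQ intersection is E = (-46.20, 39.54). L is the foot of the tangent from E: L = (-27.04, 20.51).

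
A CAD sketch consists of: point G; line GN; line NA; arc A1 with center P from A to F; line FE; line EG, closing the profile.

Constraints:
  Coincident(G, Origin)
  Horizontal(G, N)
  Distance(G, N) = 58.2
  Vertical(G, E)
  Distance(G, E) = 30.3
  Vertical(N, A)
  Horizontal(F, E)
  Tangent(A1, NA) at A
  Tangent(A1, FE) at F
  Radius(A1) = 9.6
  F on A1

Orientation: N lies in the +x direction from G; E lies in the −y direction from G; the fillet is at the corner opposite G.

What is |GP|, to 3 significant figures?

52.8

G is at the origin; G and N share the same y with |GN| = 58.2 and N on the +x side, so N = (58.2, 0.00). GE is vertical with |GE| = 30.3 and E on the −y side, so E = (0.00, -30.3). The virtual corner opposite G is at (58.2, -30.3). The tangent condition forces PA to be normal to NA and A1 meets FE tangentially, so PF is at right angles to FE, with radius 9.6, so the center P sits 9.6 in from both sides at P = (48.6, -20.7). Then |GP| = |P − G| = 52.8.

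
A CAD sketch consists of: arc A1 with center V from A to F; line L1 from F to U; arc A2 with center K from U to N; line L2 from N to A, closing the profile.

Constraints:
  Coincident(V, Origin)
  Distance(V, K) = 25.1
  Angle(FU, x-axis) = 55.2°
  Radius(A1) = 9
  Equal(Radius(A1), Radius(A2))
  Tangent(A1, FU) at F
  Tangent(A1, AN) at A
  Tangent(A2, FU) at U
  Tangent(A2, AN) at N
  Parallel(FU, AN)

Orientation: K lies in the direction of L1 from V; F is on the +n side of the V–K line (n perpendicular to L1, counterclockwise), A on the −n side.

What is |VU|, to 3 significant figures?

26.7

The slot axis is L1's direction at 55.2°, so u = (cos 55.2°, sin 55.2°) = (0.571, 0.821) and n = (−sin 55.2°, cos 55.2°) = (-0.821, 0.571). V is at the origin and K lies 25.1 along u from V, so K = 25.1·u = (14.3, 20.6). Tangency of A1 to both parallel lines with radius 9.0 puts F and A at V ± 9.0·n: F = (-7.39, 5.14), A = (7.39, -5.14). Equal radii place U and N the same way about K: U = K + 9.0·n = (6.93, 25.7), N = K − 9.0·n = (21.7, 15.5). Then |VU| = |U − V| = 26.7.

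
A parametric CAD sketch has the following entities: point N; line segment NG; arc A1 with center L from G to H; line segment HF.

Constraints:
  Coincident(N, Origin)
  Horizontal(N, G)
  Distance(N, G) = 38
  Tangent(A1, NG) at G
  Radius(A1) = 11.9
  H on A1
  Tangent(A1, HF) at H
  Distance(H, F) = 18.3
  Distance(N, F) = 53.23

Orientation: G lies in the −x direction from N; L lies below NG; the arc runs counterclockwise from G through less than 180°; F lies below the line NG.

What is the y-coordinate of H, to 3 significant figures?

-16.8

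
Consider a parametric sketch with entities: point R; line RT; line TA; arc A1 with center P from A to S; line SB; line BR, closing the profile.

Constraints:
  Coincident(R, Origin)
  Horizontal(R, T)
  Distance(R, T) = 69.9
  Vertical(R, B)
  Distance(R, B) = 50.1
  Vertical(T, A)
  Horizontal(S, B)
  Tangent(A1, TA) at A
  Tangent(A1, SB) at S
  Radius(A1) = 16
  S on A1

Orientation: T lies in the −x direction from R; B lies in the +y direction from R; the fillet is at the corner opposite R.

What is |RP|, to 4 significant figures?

63.78

R is at the origin; R and T share the same y with |RT| = 69.9 and T on the −x side, so T = (-69.90, 0.000). RB is vertical with |RB| = 50.1 and B on the +y side, so B = (0.000, 50.10). The virtual corner opposite R is at (-69.90, 50.10). Since A1 is tangent to TA there, PA ⟂ TA and since A1 is tangent to SB there, PS ⟂ SB, with radius 16.0, so the center P sits 16.0 in from both sides at P = (-53.90, 34.10). Then |RP| = |P − R| = 63.78.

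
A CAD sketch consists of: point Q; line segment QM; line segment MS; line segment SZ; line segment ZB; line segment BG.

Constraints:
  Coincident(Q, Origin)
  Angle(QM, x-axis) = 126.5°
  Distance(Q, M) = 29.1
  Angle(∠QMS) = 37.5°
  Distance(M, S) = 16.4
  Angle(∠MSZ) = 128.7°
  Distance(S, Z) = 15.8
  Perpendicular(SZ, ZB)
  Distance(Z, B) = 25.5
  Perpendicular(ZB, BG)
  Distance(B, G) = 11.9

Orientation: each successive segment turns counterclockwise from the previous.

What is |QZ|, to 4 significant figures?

6.259

∠QMS = 37.5° gives MS at -91.00° from the x-axis; with |MS| = 16.4, S = (-17.60, 6.995). ∠MSZ = 128.7° gives SZ at -39.70° from the x-axis; with |SZ| = 15.8, Z = (-5.439, -3.098). Then |QZ| = |Z − Q| = 6.259.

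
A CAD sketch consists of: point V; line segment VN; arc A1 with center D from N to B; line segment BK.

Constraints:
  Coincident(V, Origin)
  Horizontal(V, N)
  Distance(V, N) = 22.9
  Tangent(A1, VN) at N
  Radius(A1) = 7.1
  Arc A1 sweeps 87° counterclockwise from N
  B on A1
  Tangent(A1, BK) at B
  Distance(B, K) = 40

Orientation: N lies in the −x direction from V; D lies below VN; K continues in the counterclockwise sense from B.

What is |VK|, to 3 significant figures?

56.6

On A1, N sits at bearing 90° from D; an 87° counterclockwise sweep puts B at bearing 177°, so B = D + 7.1·(cos 177°, sin 177°) = (-30.0, -6.73). Tangency of A1 to BK means the radius DB is perpendicular to BK, so BK runs along (−sin 177°, cos 177°); with |BK| = 40.0, K = (-32.1, -46.7). Then |VK| = |K − V| = 56.6.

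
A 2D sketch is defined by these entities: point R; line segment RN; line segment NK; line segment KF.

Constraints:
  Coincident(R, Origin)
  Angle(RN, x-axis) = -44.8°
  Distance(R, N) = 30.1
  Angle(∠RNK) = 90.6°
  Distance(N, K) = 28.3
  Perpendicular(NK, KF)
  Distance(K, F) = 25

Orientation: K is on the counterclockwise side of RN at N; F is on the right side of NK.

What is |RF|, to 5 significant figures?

62.086

R is at the origin; RN runs at -44.8° with length 30.1, so N = 30.1·(cos -44.8°, sin -44.8°) = (21.358, -21.209). ∠RNK = 90.6°, so NK runs at -44.8° + (180° − 90.6°) = 44.600° from the x-axis; with |NK| = 28.3, K = N + 28.3·(cos 44.600°, sin 44.600°) = (41.508, -1.3386). NK is perpendicular to KF; with |KF| = 25.0 on the right of NK, F = K + 25.0·(0.70215, -0.71203) = (59.062, -19.139). Then |RF| = |F − R| = 62.086.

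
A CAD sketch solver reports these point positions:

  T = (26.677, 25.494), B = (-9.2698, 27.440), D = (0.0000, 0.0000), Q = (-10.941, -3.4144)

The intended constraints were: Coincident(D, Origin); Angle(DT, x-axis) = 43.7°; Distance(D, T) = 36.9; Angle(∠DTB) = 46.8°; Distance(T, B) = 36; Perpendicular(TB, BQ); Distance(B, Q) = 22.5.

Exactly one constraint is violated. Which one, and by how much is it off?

Distance(B, Q) = 22.5 — off by 8.40.

D = (0.00, 0.00) ✓; DT at 43.70° ✓; |DT| = 36.90 ✓; ∠DTB = 46.80° ✓; |TB| = 36.00 ✓; ∠(TB, BQ) = 90.00° ✓; |BQ| = 30.90 ✗.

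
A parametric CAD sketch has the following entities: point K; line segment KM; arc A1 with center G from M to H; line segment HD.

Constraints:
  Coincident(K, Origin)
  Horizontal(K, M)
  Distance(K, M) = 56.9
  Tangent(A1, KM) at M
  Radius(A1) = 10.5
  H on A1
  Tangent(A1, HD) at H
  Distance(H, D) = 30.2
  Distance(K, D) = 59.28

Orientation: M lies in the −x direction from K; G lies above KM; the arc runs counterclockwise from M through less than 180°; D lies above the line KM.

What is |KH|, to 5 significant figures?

47.426

K is at the origin; KM is horizontal with |KM| = 56.9 and M on the −x side, so M = (-56.900, 0.0000). A1 meets KM tangentially, so GM is at right angles to KM, so G = M + (0, 10.5) = (-56.900, 10.500). Since GH ⟂ HD (tangency), |GD| = √(10.5² + 30.2²) = 31.973 regardless of where H sits on A1. So D lies on both circle(K, 59.28) and circle(G, 31.973); the above-KM intersection is D = (-43.981, 39.747). H is the foot of the tangent from D: H = (-46.435, 9.6468).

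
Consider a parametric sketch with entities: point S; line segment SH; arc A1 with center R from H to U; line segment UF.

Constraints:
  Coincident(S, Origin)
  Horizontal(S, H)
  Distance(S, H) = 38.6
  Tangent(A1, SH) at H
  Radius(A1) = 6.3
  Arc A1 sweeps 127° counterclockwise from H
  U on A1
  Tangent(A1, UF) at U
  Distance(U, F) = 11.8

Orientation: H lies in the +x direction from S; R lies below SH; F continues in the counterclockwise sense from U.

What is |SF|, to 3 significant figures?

45.1

S is at the origin; SH is horizontal with |SH| = 38.6 and H on the +x side, so H = (38.6, 0.00). The tangent condition forces RH to be normal to SH, so R = H + (0, -6.3) = (38.6, -6.30). On A1, H sits at bearing 90° from R; a 127° counterclockwise sweep puts U at bearing 217°, so U = R + 6.3·(cos 217°, sin 217°) = (33.6, -10.1). The tangent condition forces RU to be normal to UF, so UF runs along (−sin 217°, cos 217°); with |UF| = 11.8, F = (40.7, -19.5). Then |SF| = |F − S| = 45.1.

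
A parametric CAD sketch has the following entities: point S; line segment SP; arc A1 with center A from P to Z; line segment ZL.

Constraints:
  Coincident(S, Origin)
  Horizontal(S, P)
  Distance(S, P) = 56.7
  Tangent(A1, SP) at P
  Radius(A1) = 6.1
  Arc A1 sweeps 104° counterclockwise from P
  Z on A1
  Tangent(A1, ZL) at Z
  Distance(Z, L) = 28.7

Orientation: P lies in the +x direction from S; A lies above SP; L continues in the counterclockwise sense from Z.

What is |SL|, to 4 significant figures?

65.99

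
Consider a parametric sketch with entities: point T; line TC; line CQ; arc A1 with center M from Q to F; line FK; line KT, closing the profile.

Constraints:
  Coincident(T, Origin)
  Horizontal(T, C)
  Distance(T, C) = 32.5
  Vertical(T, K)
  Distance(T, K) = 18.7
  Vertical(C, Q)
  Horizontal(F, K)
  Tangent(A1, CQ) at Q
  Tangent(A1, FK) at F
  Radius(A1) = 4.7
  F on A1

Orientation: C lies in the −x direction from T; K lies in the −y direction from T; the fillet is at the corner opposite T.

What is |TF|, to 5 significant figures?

33.504

T is at the origin; TC is horizontal with |TC| = 32.5 and C on the −x side, so C = (-32.500, 0.0000). T and K share the same x with |TK| = 18.7 and K on the −y side, so K = (0.0000, -18.700). The virtual corner opposite T is at (-32.500, -18.700). Since A1 is tangent to CQ there, MQ ⟂ CQ and since A1 is tangent to FK there, MF ⟂ FK, with radius 4.7, so the center M sits 4.7 in from both sides at M = (-27.800, -14.000). That places the tangent points at Q = (-32.500, -14.000) on CQ and F = (-27.800, -18.700) on FK. Then |TF| = |F − T| = 33.504.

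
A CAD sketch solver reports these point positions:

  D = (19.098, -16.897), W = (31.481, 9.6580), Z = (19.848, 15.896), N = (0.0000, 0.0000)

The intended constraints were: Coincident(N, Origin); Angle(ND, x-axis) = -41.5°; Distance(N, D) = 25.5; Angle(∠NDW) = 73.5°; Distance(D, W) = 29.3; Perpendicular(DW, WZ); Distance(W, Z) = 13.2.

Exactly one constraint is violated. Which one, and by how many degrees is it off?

Perpendicular(DW, WZ) — off by 3.20°.

N = (0.00, 0.00) ✓; ND at -41.50° ✓; |ND| = 25.50 ✓; ∠NDW = 73.50° ✓; |DW| = 29.30 ✓; ∠(DW, WZ) = 86.80° ✗; |WZ| = 13.20 ✓.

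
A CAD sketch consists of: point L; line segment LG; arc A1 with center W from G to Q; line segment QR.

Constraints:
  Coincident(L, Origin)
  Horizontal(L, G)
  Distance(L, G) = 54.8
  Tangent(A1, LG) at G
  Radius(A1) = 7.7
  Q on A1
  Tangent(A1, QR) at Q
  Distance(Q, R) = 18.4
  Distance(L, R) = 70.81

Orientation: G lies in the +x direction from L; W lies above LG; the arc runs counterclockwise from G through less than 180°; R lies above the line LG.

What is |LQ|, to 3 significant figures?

62.5

Checks: |WG| = 7.700 ✓; |WQ| = 7.700 ✓; ∠(WQ, QR) = 90.00° ✓; |QR| = 18.40 ✓; |LR| = 70.81 ✓.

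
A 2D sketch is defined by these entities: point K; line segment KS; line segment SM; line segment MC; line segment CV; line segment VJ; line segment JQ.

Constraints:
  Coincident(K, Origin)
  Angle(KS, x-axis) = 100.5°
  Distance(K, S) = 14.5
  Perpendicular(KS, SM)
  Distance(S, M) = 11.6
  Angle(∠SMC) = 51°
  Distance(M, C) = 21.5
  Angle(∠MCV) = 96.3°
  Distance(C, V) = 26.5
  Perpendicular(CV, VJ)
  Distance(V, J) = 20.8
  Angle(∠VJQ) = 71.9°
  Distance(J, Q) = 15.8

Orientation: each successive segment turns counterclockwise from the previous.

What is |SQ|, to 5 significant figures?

4.1550

K is at the origin; KS runs at 100.5° with length 14.5, so S = (-2.6424, 14.257). The perpendicularity gives SM at right angles to KS, so SM runs at -169.50°; with |SM| = 11.6, M = (-14.048, 12.143). ∠SMC = 51.0° gives MC at -40.500° from the x-axis; with |MC| = 21.5, C = (2.3006, -1.8199). ∠MCV = 96.3° gives CV at 43.200° from the x-axis; with |CV| = 26.5, V = (21.618, 16.321). CV ⟂ VJ, so VJ runs at 133.20°; with |VJ| = 20.8, J = (7.3796, 31.483). ∠VJQ = 71.9° gives JQ at -118.70° from the x-axis; with |JQ| = 15.8, Q = (-0.20789, 17.624). Then |SQ| = |Q − S| = 4.1550.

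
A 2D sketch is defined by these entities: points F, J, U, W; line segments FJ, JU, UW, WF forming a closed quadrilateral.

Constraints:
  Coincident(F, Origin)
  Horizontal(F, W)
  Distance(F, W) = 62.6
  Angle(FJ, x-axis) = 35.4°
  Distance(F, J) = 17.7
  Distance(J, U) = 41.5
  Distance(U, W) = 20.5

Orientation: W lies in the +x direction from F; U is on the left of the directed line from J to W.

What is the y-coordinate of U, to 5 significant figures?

19.034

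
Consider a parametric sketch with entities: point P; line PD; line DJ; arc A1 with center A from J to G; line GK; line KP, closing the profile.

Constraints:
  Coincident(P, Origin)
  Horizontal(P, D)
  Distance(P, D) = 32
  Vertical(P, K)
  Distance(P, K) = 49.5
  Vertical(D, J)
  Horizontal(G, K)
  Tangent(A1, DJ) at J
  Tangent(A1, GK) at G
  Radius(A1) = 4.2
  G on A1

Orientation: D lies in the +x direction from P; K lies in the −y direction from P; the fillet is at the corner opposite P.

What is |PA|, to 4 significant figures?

53.15

P is at the origin; PD is horizontal with |PD| = 32.0 and D on the +x side, so D = (32.00, 0.000). PK is vertical with |PK| = 49.5 and K on the −y side, so K = (0.000, -49.50). The virtual corner opposite P is at (32.00, -49.50). A1 meets DJ tangentially, so AJ is at right angles to DJ and tangency of A1 to GK means the radius AG is perpendicular to GK, with radius 4.2, so the center A sits 4.2 in from both sides at A = (27.80, -45.30). Then |PA| = |A − P| = 53.15.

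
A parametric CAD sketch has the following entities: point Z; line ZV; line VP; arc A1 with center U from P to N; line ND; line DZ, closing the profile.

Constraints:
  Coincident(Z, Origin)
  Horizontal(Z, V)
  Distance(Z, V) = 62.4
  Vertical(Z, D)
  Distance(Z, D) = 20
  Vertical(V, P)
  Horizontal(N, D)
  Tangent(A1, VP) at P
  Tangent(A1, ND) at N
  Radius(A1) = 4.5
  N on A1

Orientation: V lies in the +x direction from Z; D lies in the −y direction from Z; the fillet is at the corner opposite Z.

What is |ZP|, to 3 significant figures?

64.3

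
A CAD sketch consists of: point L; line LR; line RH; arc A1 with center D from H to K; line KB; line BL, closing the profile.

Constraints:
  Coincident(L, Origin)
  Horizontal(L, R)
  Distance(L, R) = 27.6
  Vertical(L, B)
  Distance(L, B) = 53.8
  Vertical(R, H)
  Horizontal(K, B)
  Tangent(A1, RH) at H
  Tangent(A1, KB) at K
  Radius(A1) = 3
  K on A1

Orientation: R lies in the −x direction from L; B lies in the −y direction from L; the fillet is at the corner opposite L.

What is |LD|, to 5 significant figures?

56.443

L is at the origin; L and R share the same y with |LR| = 27.6 and R on the −x side, so R = (-27.600, 0.0000). L and B share the same x with |LB| = 53.8 and B on the −y side, so B = (0.0000, -53.800). The virtual corner opposite L is at (-27.600, -53.800). A1 meets RH tangentially, so DH is at right angles to RH and A1 meets KB tangentially, so DK is at right angles to KB, with radius 3.0, so the center D sits 3.0 in from both sides at D = (-24.600, -50.800). Then |LD| = |D − L| = 56.443.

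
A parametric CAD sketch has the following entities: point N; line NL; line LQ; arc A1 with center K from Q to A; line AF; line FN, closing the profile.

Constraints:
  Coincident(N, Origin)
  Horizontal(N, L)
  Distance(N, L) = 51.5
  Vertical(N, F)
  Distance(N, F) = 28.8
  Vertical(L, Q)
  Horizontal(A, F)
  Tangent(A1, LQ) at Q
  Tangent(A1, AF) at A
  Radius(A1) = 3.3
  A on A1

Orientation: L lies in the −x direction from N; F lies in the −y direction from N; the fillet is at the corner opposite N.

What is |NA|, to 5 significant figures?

56.149

N is at the origin; N and L share the same y with |NL| = 51.5 and L on the −x side, so L = (-51.500, 0.0000). N and F share the same x with |NF| = 28.8 and F on the −y side, so F = (0.0000, -28.800). The virtual corner opposite N is at (-51.500, -28.800). Since A1 is tangent to LQ there, KQ ⟂ LQ and since A1 is tangent to AF there, KA ⟂ AF, with radius 3.3, so the center K sits 3.3 in from both sides at K = (-48.200, -25.500). That places the tangent points at Q = (-51.500, -25.500) on LQ and A = (-48.200, -28.800) on AF. Then |NA| = |A − N| = 56.149.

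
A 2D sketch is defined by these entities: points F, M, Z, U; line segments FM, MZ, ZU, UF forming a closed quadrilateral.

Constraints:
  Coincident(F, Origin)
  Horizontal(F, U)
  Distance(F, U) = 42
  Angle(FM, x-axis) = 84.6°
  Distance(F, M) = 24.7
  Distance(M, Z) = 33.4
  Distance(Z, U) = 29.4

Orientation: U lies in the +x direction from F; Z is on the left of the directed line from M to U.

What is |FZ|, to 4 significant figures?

45.61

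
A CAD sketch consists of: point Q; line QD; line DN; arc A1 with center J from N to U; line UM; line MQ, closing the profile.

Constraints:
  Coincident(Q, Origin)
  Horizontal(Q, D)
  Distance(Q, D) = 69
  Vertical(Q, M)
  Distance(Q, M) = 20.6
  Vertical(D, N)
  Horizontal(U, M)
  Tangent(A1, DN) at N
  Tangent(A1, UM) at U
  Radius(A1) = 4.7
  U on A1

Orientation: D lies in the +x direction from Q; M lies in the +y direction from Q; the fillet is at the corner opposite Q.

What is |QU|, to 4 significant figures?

67.52

Q is at the origin; Q and D share the same y with |QD| = 69.0 and D on the +x side, so D = (69.00, 0.000). QM is vertical with |QM| = 20.6 and M on the +y side, so M = (0.000, 20.60). The virtual corner opposite Q is at (69.00, 20.60). Since A1 is tangent to DN there, JN ⟂ DN and tangency of A1 to UM means the radius JU is perpendicular to UM, with radius 4.7, so the center J sits 4.7 in from both sides at J = (64.30, 15.90). That places the tangent points at N = (69.00, 15.90) on DN and U = (64.30, 20.60) on UM. Then |QU| = |U − Q| = 67.52.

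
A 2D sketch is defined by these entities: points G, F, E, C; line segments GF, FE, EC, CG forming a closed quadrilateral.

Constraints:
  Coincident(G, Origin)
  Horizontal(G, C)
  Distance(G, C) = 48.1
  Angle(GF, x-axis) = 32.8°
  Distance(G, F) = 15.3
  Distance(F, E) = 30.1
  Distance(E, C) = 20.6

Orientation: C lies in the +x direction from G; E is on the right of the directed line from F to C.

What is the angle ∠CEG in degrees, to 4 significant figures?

114.0°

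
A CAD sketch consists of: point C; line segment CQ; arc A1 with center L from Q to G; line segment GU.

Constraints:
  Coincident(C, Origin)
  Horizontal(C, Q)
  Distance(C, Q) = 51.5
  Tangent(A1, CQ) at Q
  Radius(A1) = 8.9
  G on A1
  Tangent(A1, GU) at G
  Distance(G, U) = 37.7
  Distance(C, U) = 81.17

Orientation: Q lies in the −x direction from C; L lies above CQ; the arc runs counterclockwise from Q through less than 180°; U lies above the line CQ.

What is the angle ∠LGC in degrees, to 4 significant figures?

122.9°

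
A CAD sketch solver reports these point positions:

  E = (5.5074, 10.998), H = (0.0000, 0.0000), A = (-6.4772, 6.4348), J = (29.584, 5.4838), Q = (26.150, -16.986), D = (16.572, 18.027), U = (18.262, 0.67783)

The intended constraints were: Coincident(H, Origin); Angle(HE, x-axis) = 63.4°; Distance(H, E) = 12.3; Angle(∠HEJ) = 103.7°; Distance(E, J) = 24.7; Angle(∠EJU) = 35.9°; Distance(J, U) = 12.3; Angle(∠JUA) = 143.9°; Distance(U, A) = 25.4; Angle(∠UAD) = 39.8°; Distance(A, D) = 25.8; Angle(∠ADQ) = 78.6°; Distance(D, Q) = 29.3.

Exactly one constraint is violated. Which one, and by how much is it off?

Distance(D, Q) = 29.3 — off by 7.00.

H = (0.00, 0.00) ✓; HE at 63.40° ✓; |HE| = 12.30 ✓; ∠HEJ = 103.7° ✓; |EJ| = 24.70 ✓; ∠EJU = 35.90° ✓; |JU| = 12.30 ✓; ∠JUA = 143.9° ✓; |UA| = 25.40 ✓; ∠UAD = 39.80° ✓; |AD| = 25.80 ✓; ∠ADQ = 78.60° ✓; |DQ| = 36.30 ✗.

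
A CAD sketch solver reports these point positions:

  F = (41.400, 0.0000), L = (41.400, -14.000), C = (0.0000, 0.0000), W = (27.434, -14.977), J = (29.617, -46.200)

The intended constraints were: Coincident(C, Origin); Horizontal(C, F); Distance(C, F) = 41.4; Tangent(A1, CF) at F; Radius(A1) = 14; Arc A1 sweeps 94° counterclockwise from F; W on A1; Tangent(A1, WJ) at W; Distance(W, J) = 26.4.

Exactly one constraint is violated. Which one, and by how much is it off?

Distance(W, J) = 26.4 — off by 4.90.

C = (0.00, 0.00) ✓; C.y = 0.00, F.y = 0.00 ✓; |CF| = 41.40 ✓; ∠(LF, FC) = 90.00° ✓; |LF| = 14.00 ✓; bearing(L→W) − bearing(L→F) = 94.00° ✓; |LW| = 14.00 ✓; ∠(LW, WJ) = 90.00° ✓; |WJ| = 31.30 ✗.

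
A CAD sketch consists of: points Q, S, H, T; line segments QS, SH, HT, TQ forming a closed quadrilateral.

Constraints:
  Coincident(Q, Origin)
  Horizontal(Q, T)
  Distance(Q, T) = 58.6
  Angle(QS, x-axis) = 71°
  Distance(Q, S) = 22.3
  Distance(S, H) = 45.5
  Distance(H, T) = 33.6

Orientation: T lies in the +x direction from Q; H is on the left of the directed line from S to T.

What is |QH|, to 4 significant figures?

60.82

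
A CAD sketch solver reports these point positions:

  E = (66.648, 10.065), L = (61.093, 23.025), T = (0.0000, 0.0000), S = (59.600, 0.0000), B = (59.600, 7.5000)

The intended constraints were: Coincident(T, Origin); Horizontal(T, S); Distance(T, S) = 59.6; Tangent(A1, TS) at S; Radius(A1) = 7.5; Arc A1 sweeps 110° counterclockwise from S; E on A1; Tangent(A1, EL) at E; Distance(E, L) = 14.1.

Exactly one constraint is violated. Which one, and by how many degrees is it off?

Tangent(A1, EL) at E — off by 3.20°.

T = (0.00, 0.00) ✓; T.y = 0.00, S.y = 0.00 ✓; |TS| = 59.60 ✓; ∠(BS, ST) = 90.00° ✓; |BS| = 7.500 ✓; bearing(B→E) − bearing(B→S) = 110.0° ✓; |BE| = 7.500 ✓; ∠(BE, EL) = 86.80° ✗; |EL| = 14.10 ✓.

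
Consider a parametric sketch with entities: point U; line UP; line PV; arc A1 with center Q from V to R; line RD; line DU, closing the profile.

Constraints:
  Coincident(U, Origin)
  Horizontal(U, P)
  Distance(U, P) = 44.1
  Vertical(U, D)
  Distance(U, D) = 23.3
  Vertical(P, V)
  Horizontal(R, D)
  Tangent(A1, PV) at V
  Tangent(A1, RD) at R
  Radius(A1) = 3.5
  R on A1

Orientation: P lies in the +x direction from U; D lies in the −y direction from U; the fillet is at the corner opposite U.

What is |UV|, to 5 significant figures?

48.341

U is at the origin; UP is horizontal with |UP| = 44.1 and P on the +x side, so P = (44.100, 0.0000). UD is vertical with |UD| = 23.3 and D on the −y side, so D = (0.0000, -23.300). The virtual corner opposite U is at (44.100, -23.300). The tangent condition forces QV to be normal to PV and tangency of A1 to RD means the radius QR is perpendicular to RD, with radius 3.5, so the center Q sits 3.5 in from both sides at Q = (40.600, -19.800). That places the tangent points at V = (44.100, -19.800) on PV and R = (40.600, -23.300) on RD. Then |UV| = |V − U| = 48.341.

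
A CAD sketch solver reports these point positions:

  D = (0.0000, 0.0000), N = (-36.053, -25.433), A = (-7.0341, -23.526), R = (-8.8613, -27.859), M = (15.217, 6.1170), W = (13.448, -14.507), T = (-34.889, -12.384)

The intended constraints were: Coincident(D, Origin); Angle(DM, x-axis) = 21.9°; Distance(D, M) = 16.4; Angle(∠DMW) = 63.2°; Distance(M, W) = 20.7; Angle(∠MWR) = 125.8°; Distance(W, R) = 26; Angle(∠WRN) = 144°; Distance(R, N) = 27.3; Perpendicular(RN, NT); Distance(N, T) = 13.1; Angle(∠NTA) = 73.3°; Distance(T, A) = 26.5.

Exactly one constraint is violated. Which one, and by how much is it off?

Distance(T, A) = 26.5 — off by 3.50.

D = (0.00, 0.00) ✓; DM at 21.90° ✓; |DM| = 16.40 ✓; ∠DMW = 63.20° ✓; |MW| = 20.70 ✓; ∠MWR = 125.8° ✓; |WR| = 26.00 ✓; ∠WRN = 144.0° ✓; |RN| = 27.30 ✓; ∠(RN, NT) = 90.00° ✓; |NT| = 13.10 ✓; ∠NTA = 73.30° ✓; |TA| = 30.00 ✗.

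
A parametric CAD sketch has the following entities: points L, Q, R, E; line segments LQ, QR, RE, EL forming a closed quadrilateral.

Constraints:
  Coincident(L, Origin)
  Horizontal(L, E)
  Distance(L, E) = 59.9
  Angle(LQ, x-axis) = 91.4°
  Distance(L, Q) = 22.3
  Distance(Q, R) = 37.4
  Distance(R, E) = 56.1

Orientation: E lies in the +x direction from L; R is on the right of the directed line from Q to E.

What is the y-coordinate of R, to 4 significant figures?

-14.58

L is at the origin; L and E share the same y with |LE| = 59.9 and E in +x, so E = (59.9, 0). LQ runs at 91.4° with |LQ| = 22.3, so Q = (-0.5448, 22.29). R is determined by |QR| = 37.4 and |RE| = 56.1 together: it lies at the intersection of circle(Q, 37.4) and circle(E, 56.1). With |QE| = 64.42, the foot of the radical line on QE is 18.64 from Q and the perpendicular offset is √(37.4² − 18.64²) = 32.42. Taking the right-of-QE solution: R = (5.727, -14.58).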